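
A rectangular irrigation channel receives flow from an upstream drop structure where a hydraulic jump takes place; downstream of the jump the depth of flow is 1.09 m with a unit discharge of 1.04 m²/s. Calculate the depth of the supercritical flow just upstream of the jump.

V₂ = q/y₂ = 1.04/1.09 = 0.954 m/s; Fr₂ = V₂/√(g·y₂) = 0.292.
From the momentum equation (using Fr₂), y₁/y₂ = ½[√(1 + 8Fr₂²) − 1] = ½[√1.681 − 1] = 0.148.
y₁ = 0.148 × 1.09 = 0.162 m.

y₁ = 0.162 m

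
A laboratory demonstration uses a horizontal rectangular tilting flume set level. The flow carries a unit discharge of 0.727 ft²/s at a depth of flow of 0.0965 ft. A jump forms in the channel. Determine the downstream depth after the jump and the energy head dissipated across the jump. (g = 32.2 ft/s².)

V₁ = q/y₁ = 0.727/0.0965 = 7.53 ft/s. Fr₁ = V₁/√(g·y₁) = 7.53/√(32.2×0.0965) = 4.27.
Sequent-depth ratio: y₂/y₁ = ½[√(1 + 8Fr₁²) − 1] = ½[√147.1 − 1] = 5.56.
y₂ = 5.56 × 0.0965 = 0.537 ft.
V₂ = q/y₂ = 0.727/0.537 = 1.35 ft/s. E₁ = y₁ + V₁²/2g = 0.978 ft; E₂ = y₂ + V₂²/2g = 0.565 ft. ΔE = E₁ − E₂ = 0.412 ft.

y₂ = 0.537 ft; ΔE = 0.412 ft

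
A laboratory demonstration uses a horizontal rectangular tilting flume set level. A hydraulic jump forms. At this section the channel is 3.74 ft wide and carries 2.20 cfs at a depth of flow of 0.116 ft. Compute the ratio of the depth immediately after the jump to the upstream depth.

y₂/y₁ = 3.24

q = Q/b = 2.20/3.74 = 0.588 ft²/s; V₁ = q/y₁ = 5.07 ft/s. Fr₁ = V₁/√(g·y₁) = 2.62.
Sequent-depth ratio: y₂/y₁ = ½[√(1 + 8Fr₁²) − 1] = ½[√56.08 − 1] = 3.24.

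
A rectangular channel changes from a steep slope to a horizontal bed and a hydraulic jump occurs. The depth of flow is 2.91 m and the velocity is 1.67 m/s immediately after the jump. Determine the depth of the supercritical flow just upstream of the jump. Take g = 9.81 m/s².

Fr₂ = V₂/√(g·y₂) = 1.67/√(9.81×2.91) = 0.313.
The Bélanger relation is symmetric: y₁/y₂ = ½[√(1 + 8Fr₂²) − 1] = ½[√1.782 − 1] = 0.167.
y₁ = 0.167 × 2.91 = 0.487 m.

y₁ = 0.487 m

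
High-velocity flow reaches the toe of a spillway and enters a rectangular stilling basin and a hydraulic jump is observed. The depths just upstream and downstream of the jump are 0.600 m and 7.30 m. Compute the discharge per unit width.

For a rectangular channel the momentum equation gives q² = ½·g·y₁·y₂·(y₁ + y₂) = ½×9.81×0.600×7.30×7.90 = 170.
q = √170 = 13.0 m²/s.

q = 13.0 m²/s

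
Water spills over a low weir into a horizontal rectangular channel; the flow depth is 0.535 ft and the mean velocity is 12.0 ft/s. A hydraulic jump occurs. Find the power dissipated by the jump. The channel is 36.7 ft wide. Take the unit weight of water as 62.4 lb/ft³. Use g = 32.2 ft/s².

P = 17.8 hp

Fr₁ = V₁/√(g·y₁) = 12.0/√(32.2×0.535) = 2.89.
By Bélanger, y₂/y₁ = ½[√(1 + 8Fr₁²) − 1] = ½[√67.87 − 1] = 3.62.
y₂ = 3.62 × 0.535 = 1.94 ft.
q = V₁·y₁ = 12.0 × 0.535 = 6.42 ft²/s. V₂ = q/y₂ = 6.42/1.94 = 3.32 ft/s. E₁ = y₁ + V₁²/2g = 2.77 ft; E₂ = y₂ + V₂²/2g = 2.11 ft. ΔE = E₁ − E₂ = 0.664 ft.
Q = q·b = 6.42 × 36.7 = 236 cfs. P = γ·Q·ΔE/550 = 62.4 × 236 × 0.664 / 550 = 17.8 hp.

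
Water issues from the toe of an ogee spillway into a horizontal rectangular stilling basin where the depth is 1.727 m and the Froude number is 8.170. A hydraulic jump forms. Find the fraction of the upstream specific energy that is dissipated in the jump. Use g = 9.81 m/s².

Fr₁ = 8.170 (given).
From the momentum equation for a rectangular channel, y₂/y₁ = ½[√(1 + 8Fr₁²) − 1] = ½[√534.99 − 1] = 11.06.
y₂ = 11.06 × 1.727 = 19.11 m.
E₁ = y₁(1 + Fr₁²/2) = 1.727×(1 + 8.170²/2) = 59.36 m. ΔE = (y₂ − y₁)³/(4y₁y₂) = 39.78 m. ΔE/E₁ = 39.78/59.36 = 0.670.

ΔE/E₁ = 0.670 (67.0%)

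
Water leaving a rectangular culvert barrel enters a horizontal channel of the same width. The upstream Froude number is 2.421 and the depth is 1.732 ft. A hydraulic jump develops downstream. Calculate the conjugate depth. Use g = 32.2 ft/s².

y₂ = 5.127 ft

Fr₁ = 2.421 (given).
Conjugate-depth relation: y₂/y₁ = ½[√(1 + 8Fr₁²) − 1] = ½[√47.890 − 1] = 2.960.
y₂ = 2.960 × 1.732 = 5.127 ft.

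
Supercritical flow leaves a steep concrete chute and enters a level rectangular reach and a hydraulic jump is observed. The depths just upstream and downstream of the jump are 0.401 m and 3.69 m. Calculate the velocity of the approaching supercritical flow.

For a rectangular channel the momentum equation gives q² = ½·g·y₁·y₂·(y₁ + y₂) = ½×9.81×0.401×3.69×4.09 = 29.7.
q = √29.7 = 5.45 m²/s.
V₁ = q/y₁ = 5.45/0.401 = 13.6 m/s.

V₁ = 13.6 m/s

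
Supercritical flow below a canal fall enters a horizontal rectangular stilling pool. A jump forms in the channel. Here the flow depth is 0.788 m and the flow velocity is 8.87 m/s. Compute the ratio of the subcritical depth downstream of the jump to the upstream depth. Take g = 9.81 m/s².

y₂/y₁ = 4.04

Fr₁ = V₁/√(g·y₁) = 8.87/√(9.81×0.788) = 3.19.
Bélanger equation: y₂/y₁ = ½[√(1 + 8Fr₁²) − 1] = ½[√82.42 − 1] = 4.04.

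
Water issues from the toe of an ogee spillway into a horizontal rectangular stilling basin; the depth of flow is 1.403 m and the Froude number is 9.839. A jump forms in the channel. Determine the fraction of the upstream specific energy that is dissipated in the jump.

Fr₁ = 9.839 (given).
From the momentum equation for a rectangular channel, y₂/y₁ = ½[√(1 + 8Fr₁²) − 1] = ½[√775.45 − 1] = 13.42.
y₂ = 13.42 × 1.403 = 18.83 m.
E₁ = y₁(1 + Fr₁²/2) = 1.403×(1 + 9.839²/2) = 69.31 m. ΔE = (y₂ − y₁)³/(4y₁y₂) = 50.10 m. ΔE/E₁ = 50.10/69.31 = 0.723.

ΔE/E₁ = 0.723 (72.3%)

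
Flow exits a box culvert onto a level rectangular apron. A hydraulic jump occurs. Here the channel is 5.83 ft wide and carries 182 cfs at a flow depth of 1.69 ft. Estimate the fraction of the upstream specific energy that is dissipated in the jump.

q = Q/b = 182/5.83 = 31.2 ft²/s; V₁ = q/y₁ = 18.5 ft/s. Fr₁ = V₁/√(g·y₁) = 2.50.
From the momentum equation for a rectangular channel, y₂/y₁ = ½[√(1 + 8Fr₁²) − 1] = ½[√51.16 − 1] = 3.08.
y₂ = 3.08 × 1.69 = 5.20 ft.
E₁ = y₁ + V₁²/2g = 6.99 ft. ΔE = (y₂ − y₁)³/(4y₁y₂) = 1.23 ft. ΔE/E₁ = 1.23/6.99 = 0.176.

ΔE/E₁ = 0.176 (17.6%)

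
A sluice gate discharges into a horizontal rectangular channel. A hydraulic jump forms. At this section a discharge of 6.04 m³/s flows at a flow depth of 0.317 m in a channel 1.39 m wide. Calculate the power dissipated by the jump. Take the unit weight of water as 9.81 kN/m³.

q = Q/b = 6.04/1.39 = 4.35 m²/s; V₁ = q/y₁ = 13.7 m/s. Fr₁ = V₁/√(g·y₁) = 7.77.
Bélanger equation: y₂/y₁ = ½[√(1 + 8Fr₁²) − 1] = ½[√484.4 − 1] = 10.5.
y₂ = 10.5 × 0.317 = 3.33 m.
V₂ = q/y₂ = 4.35/3.33 = 1.30 m/s. E₁ = y₁ + V₁²/2g = 9.89 m; E₂ = y₂ + V₂²/2g = 3.42 m. ΔE = E₁ − E₂ = 6.48 m.
P = γ·Q·ΔE = 9.81 × 6.04 × 6.48 = 384 kW.

P = 384 kW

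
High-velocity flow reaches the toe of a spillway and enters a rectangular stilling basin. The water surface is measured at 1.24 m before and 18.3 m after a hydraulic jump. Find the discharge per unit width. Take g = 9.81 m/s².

q = 46.6 m²/s

For a rectangular channel the momentum equation gives q² = ½·g·y₁·y₂·(y₁ + y₂) = ½×9.81×1.24×18.3×19.5 = 2175.
q = √2175 = 46.6 m²/s.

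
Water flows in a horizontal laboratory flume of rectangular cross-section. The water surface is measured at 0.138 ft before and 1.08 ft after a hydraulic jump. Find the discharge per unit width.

q = 1.71 ft²/s

For a rectangular channel the momentum equation gives q² = ½·g·y₁·y₂·(y₁ + y₂) = ½×32.2×0.138×1.08×1.22 = 2.92.
q = √2.92 = 1.71 ft²/s.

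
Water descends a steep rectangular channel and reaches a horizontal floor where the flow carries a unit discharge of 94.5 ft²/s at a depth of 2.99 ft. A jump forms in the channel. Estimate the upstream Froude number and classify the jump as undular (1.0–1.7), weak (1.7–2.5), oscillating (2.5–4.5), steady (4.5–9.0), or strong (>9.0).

V₁ = q/y₁ = 94.5/2.99 = 31.6 ft/s. Fr₁ = V₁/√(g·y₁) = 31.6/√(32.2×2.99) = 3.22.
Fr₁ = 3.22 lies in the oscillating range.

Fr₁ = 3.22; oscillating jump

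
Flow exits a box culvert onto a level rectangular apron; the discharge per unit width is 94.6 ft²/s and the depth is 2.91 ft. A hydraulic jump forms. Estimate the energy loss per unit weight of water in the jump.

ΔE = 5.98 ft

V₁ = q/y₁ = 94.6/2.91 = 32.5 ft/s. Fr₁ = V₁/√(g·y₁) = 32.5/√(32.2×2.91) = 3.36.
Sequent-depth ratio: y₂/y₁ = ½[√(1 + 8Fr₁²) − 1] = ½[√91.23 − 1] = 4.28.
y₂ = 4.28 × 2.91 = 12.4 ft.
Head loss: ΔE = (y₂ − y₁)³/(4y₁y₂) = (12.4 − 2.91)³/(4×2.91×12.4) = 866/145 = 5.98 ft.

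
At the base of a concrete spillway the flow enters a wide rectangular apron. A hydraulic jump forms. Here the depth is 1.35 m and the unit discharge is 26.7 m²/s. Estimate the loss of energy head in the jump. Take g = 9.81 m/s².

ΔE = 11.2 m

V₁ = q/y₁ = 26.7/1.35 = 19.8 m/s. Fr₁ = V₁/√(g·y₁) = 19.8/√(9.81×1.35) = 5.43.
Conjugate-depth relation: y₂/y₁ = ½[√(1 + 8Fr₁²) − 1] = ½[√237.3 − 1] = 7.20.
y₂ = 7.20 × 1.35 = 9.72 m.
Head loss: ΔE = (y₂ − y₁)³/(4y₁y₂) = (9.72 − 1.35)³/(4×1.35×9.72) = 587/52.5 = 11.2 m.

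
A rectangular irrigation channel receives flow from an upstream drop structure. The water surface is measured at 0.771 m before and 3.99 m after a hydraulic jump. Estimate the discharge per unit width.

For a rectangular channel the momentum equation gives q² = ½·g·y₁·y₂·(y₁ + y₂) = ½×9.81×0.771×3.99×4.76 = 71.8.
q = √71.8 = 8.48 m²/s.

q = 8.48 m²/s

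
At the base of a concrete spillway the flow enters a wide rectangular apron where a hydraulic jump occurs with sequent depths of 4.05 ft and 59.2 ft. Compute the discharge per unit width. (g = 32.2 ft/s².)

For a rectangular channel the momentum equation gives q² = ½·g·y₁·y₂·(y₁ + y₂) = ½×32.2×4.05×59.2×63.2 = 244154.
q = √244154 = 494 ft²/s.

q = 494 ft²/s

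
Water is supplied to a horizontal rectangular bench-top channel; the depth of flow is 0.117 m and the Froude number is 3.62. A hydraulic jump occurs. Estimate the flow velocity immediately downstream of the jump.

V₂ = 0.835 m/s

Fr₁ = 3.62 (given).
Bélanger equation: y₂/y₁ = ½[√(1 + 8Fr₁²) − 1] = ½[√105.8 − 1] = 4.64.
y₂ = 4.64 × 0.117 = 0.543 m.
V₁ = Fr₁·√(g·y₁) = 3.62×√(9.81×0.117) = 3.88 m/s; q = V₁·y₁ = 0.454 m²/s.
V₂ = q/y₂ = 0.454/0.543 = 0.835 m/s.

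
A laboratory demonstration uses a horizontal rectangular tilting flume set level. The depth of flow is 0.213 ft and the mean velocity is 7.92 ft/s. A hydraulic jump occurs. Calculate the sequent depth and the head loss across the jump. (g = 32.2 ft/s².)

Fr₁ = V₁/√(g·y₁) = 7.92/√(32.2×0.213) = 3.02.
Conjugate-depth relation: y₂/y₁ = ½[√(1 + 8Fr₁²) − 1] = ½[√74.17 − 1] = 3.81.
y₂ = 3.81 × 0.213 = 0.811 ft.
q = V₁·y₁ = 7.92 × 0.213 = 1.69 ft²/s. V₂ = q/y₂ = 1.69/0.811 = 2.08 ft/s. E₁ = y₁ + V₁²/2g = 1.19 ft; E₂ = y₂ + V₂²/2g = 0.878 ft. ΔE = E₁ − E₂ = 0.309 ft.

y₂ = 0.811 ft; ΔE = 0.309 ft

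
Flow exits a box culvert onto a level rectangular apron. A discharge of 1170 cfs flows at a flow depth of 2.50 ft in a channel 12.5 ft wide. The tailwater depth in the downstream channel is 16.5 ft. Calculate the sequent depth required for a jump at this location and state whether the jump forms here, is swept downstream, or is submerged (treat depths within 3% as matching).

q = Q/b = 1170/12.5 = 93.6 ft²/s; V₁ = q/y₁ = 37.4 ft/s. Fr₁ = V₁/√(g·y₁) = 4.17.
By Bélanger, y₂/y₁ = ½[√(1 + 8Fr₁²) − 1] = ½[√140.3 − 1] = 5.42.
y₂ = 5.42 × 2.50 = 13.6 ft.
Tailwater y_tw = 16.5 ft: y_tw > y₂, so the jump is submerged.

y₂ = 13.6 ft; the jump is submerged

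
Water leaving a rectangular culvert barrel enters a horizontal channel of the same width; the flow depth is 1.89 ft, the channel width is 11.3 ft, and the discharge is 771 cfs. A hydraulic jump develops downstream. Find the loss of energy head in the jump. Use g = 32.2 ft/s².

q = Q/b = 771/11.3 = 68.2 ft²/s; V₁ = q/y₁ = 36.1 ft/s. Fr₁ = V₁/√(g·y₁) = 4.63.
Conjugate-depth relation: y₂/y₁ = ½[√(1 + 8Fr₁²) − 1] = ½[√172.3 − 1] = 6.06.
y₂ = 6.06 × 1.89 = 11.5 ft.
V₂ = q/y₂ = 68.2/11.5 = 5.95 ft/s. E₁ = y₁ + V₁²/2g = 22.1 ft; E₂ = y₂ + V₂²/2g = 12.0 ft. ΔE = E₁ − E₂ = 10.1 ft.

ΔE = 10.1 ft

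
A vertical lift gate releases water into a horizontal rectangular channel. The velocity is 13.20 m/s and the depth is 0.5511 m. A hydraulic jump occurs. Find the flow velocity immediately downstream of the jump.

Fr₁ = V₁/√(g·y₁) = 13.20/√(9.81×0.5511) = 5.677.
Bélanger equation: y₂/y₁ = ½[√(1 + 8Fr₁²) − 1] = ½[√258.83 − 1] = 7.544.
y₂ = 7.544 × 0.5511 = 4.158 m.
q = V₁·y₁ = 13.20 × 0.5511 = 7.275 m²/s.
V₂ = q/y₂ = 7.275/4.158 = 1.750 m/s.

V₂ = 1.750 m/s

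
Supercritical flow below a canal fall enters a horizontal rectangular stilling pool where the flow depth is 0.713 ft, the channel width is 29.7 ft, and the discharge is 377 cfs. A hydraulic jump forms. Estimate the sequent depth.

y₂ = 3.41 ft

q = Q/b = 377/29.7 = 12.7 ft²/s; V₁ = q/y₁ = 17.8 ft/s. Fr₁ = V₁/√(g·y₁) = 3.72.
Sequent-depth ratio: y₂/y₁ = ½[√(1 + 8Fr₁²) − 1] = ½[√111.4 − 1] = 4.78.
y₂ = 4.78 × 0.713 = 3.41 ft.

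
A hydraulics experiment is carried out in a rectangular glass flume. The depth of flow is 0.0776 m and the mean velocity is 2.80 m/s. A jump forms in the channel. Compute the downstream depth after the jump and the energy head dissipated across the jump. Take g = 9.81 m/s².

Fr₁ = V₁/√(g·y₁) = 2.80/√(9.81×0.0776) = 3.21.
Sequent-depth ratio: y₂/y₁ = ½[√(1 + 8Fr₁²) − 1] = ½[√83.39 − 1] = 4.07.
y₂ = 4.07 × 0.0776 = 0.316 m.
Head loss: ΔE = (y₂ − y₁)³/(4y₁y₂) = (0.316 − 0.0776)³/(4×0.0776×0.316) = 0.0135/0.0979 = 0.138 m.

y₂ = 0.316 m; ΔE = 0.138 m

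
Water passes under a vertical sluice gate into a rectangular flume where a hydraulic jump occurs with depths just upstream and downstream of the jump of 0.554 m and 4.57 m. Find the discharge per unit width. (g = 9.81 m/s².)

q = 7.98 m²/s

For a rectangular channel the momentum equation gives q² = ½·g·y₁·y₂·(y₁ + y₂) = ½×9.81×0.554×4.57×5.12 = 63.6.
q = √63.6 = 7.98 m²/s.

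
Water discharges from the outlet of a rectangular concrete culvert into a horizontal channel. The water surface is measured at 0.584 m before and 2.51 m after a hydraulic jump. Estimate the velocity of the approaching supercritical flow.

V₁ = 8.08 m/s

For a rectangular channel the momentum equation gives q² = ½·g·y₁·y₂·(y₁ + y₂) = ½×9.81×0.584×2.51×3.09 = 22.2.
q = √22.2 = 4.72 m²/s.
V₁ = q/y₁ = 4.72/0.584 = 8.08 m/s.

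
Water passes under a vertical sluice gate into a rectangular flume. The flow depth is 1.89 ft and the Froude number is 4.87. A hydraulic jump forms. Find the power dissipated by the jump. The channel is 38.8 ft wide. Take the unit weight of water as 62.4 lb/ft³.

Fr₁ = 4.87 (given).
From the momentum equation for a rectangular channel, y₂/y₁ = ½[√(1 + 8Fr₁²) − 1] = ½[√190.7 − 1] = 6.41.
y₂ = 6.41 × 1.89 = 12.1 ft.
Head loss: ΔE = (y₂ − y₁)³/(4y₁y₂) = (12.1 − 1.89)³/(4×1.89×12.1) = 1066/91.5 = 11.7 ft.
V₁ = Fr₁·√(g·y₁) = 4.87×√(32.2×1.89) = 38.0 ft/s; q = V₁·y₁ = 71.8 ft²/s. Q = q·b = 71.8 × 38.8 = 2786 cfs. P = γ·Q·ΔE/550 = 62.4 × 2786 × 11.7 / 550 = 3682 hp.

P = 3682 hp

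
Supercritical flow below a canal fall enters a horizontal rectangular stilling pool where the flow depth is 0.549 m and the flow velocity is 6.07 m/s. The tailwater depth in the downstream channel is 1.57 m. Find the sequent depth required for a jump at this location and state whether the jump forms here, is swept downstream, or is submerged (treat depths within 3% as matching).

y₂ = 1.77 m; the jump is swept downstream

Fr₁ = V₁/√(g·y₁) = 6.07/√(9.81×0.549) = 2.62.
Sequent-depth ratio: y₂/y₁ = ½[√(1 + 8Fr₁²) − 1] = ½[√55.73 − 1] = 3.23.
y₂ = 3.23 × 0.549 = 1.77 m.
Tailwater y_tw = 1.57 m: y_tw < y₂, so the jump is swept downstream.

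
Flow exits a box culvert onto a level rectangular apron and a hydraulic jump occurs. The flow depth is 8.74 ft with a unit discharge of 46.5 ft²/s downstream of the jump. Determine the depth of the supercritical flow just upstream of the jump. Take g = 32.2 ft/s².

y₁ = 1.50 ft

V₂ = q/y₂ = 46.5/8.74 = 5.32 ft/s; Fr₂ = V₂/√(g·y₂) = 0.317.
Applying the sequent-depth relation in reverse, y₁/y₂ = ½[√(1 + 8Fr₂²) − 1] = ½[√1.805 − 1] = 0.172.
y₁ = 0.172 × 8.74 = 1.50 ft.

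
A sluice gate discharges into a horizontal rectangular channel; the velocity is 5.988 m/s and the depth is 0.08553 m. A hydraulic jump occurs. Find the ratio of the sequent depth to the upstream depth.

y₂/y₁ = 8.758

Fr₁ = V₁/√(g·y₁) = 5.988/√(9.81×0.08553) = 6.537.
From the momentum equation for a rectangular channel, y₂/y₁ = ½[√(1 + 8Fr₁²) − 1] = ½[√342.87 − 1] = 8.758.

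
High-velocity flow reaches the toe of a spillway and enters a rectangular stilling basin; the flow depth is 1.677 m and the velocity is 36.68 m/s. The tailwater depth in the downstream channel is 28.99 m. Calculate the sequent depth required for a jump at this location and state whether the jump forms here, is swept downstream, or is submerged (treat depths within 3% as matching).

y₂ = 20.63 m; the jump is submerged

Fr₁ = V₁/√(g·y₁) = 36.68/√(9.81×1.677) = 9.043.
Sequent-depth ratio: y₂/y₁ = ½[√(1 + 8Fr₁²) − 1] = ½[√655.25 − 1] = 12.30.
y₂ = 12.30 × 1.677 = 20.63 m.
Tailwater y_tw = 28.99 m: y_tw > y₂, so the jump is submerged.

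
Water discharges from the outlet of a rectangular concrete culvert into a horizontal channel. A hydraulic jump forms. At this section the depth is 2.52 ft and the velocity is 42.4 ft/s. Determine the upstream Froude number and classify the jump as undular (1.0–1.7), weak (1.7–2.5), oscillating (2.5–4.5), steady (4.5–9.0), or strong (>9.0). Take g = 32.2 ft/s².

Fr₁ = V₁/√(g·y₁) = 42.4/√(32.2×2.52) = 4.71.
Fr₁ = 4.71 lies in the steady range.

Fr₁ = 4.71; steady jump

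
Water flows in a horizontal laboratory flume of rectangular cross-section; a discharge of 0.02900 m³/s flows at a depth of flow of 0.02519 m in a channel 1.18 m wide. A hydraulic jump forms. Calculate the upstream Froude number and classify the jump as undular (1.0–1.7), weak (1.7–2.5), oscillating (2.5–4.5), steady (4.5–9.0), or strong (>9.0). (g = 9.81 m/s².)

q = Q/b = 0.02900/1.18 = 0.02458 m²/s; V₁ = q/y₁ = 0.9756 m/s. Fr₁ = V₁/√(g·y₁) = 1.963.
Fr₁ = 1.963 lies in the weak range.

Fr₁ = 1.963; weak jump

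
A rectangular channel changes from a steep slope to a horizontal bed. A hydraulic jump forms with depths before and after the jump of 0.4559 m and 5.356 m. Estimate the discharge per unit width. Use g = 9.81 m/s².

q = 8.343 m²/s

For a rectangular channel the momentum equation gives q² = ½·g·y₁·y₂·(y₁ + y₂) = ½×9.81×0.4559×5.356×5.812 = 69.61.
q = √69.61 = 8.343 m²/s.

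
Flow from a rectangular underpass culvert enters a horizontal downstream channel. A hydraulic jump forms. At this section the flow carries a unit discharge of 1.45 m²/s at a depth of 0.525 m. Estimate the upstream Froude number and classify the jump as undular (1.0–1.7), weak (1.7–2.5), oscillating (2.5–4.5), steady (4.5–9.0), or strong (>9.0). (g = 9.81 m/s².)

Fr₁ = 1.22; undular jump

V₁ = q/y₁ = 1.45/0.525 = 2.76 m/s. Fr₁ = V₁/√(g·y₁) = 2.76/√(9.81×0.525) = 1.22.
Fr₁ = 1.22 lies in the undular range.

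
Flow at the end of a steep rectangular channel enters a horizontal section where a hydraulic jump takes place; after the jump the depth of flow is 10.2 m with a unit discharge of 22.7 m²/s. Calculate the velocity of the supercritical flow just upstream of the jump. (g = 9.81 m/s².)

V₁ = 24.5 m/s

V₂ = q/y₂ = 22.7/10.2 = 2.23 m/s; Fr₂ = V₂/√(g·y₂) = 0.222.
Since the conjugate-depth ratio holds either way, y₁/y₂ = ½[√(1 + 8Fr₂²) − 1] = ½[√1.396 − 1] = 0.0908.
y₁ = 0.0908 × 10.2 = 0.926 m.
V₁ = q/y₁ = 22.7/0.926 = 24.5 m/s.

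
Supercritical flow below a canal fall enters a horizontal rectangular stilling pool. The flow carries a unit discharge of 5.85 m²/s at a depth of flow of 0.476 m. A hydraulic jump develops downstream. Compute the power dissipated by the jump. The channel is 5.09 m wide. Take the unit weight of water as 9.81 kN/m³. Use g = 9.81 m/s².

V₁ = q/y₁ = 5.85/0.476 = 12.3 m/s. Fr₁ = V₁/√(g·y₁) = 12.3/√(9.81×0.476) = 5.69.
Conjugate-depth relation: y₂/y₁ = ½[√(1 + 8Fr₁²) − 1] = ½[√259.8 − 1] = 7.56.
y₂ = 7.56 × 0.476 = 3.60 m.
Head loss: ΔE = (y₂ − y₁)³/(4y₁y₂) = (3.60 − 0.476)³/(4×0.476×3.60) = 30.4/6.85 = 4.44 m.
Q = q·b = 5.85 × 5.09 = 29.8 m³/s. P = γ·Q·ΔE = 9.81 × 29.8 × 4.44 = 1297 kW.

P = 1297 kW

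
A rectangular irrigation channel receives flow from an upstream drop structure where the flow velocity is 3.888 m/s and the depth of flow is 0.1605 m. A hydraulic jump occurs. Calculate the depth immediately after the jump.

Fr₁ = V₁/√(g·y₁) = 3.888/√(9.81×0.1605) = 3.099.
From the momentum equation for a rectangular channel, y₂/y₁ = ½[√(1 + 8Fr₁²) − 1] = ½[√77.807 − 1] = 3.910.
y₂ = 3.910 × 0.1605 = 0.6276 m.

y₂ = 0.6276 m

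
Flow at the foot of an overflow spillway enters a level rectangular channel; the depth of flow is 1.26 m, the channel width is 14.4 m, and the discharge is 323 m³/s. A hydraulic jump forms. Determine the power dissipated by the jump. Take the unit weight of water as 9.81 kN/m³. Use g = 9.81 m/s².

q = Q/b = 323/14.4 = 22.4 m²/s; V₁ = q/y₁ = 17.8 m/s. Fr₁ = V₁/√(g·y₁) = 5.06.
Conjugate-depth relation: y₂/y₁ = ½[√(1 + 8Fr₁²) − 1] = ½[√206.1 − 1] = 6.68.
y₂ = 6.68 × 1.26 = 8.41 m.
V₂ = q/y₂ = 22.4/8.41 = 2.67 m/s. E₁ = y₁ + V₁²/2g = 17.4 m; E₂ = y₂ + V₂²/2g = 8.78 m. ΔE = E₁ − E₂ = 8.64 m.
P = γ·Q·ΔE = 9.81 × 323 × 8.64 = 27363 kW.

P = 27363 kW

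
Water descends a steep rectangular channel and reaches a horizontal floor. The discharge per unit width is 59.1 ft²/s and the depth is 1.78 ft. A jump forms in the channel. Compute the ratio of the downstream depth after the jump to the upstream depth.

V₁ = q/y₁ = 59.1/1.78 = 33.2 ft/s. Fr₁ = V₁/√(g·y₁) = 33.2/√(32.2×1.78) = 4.39.
Conjugate-depth relation: y₂/y₁ = ½[√(1 + 8Fr₁²) − 1] = ½[√154.9 − 1] = 5.72.

y₂/y₁ = 5.72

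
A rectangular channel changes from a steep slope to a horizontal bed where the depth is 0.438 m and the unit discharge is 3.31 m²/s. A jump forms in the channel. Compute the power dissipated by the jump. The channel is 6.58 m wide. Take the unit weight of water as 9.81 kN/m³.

P = 249 kW

V₁ = q/y₁ = 3.31/0.438 = 7.56 m/s. Fr₁ = V₁/√(g·y₁) = 7.56/√(9.81×0.438) = 3.65.
Conjugate-depth relation: y₂/y₁ = ½[√(1 + 8Fr₁²) − 1] = ½[√107.3 − 1] = 4.68.
y₂ = 4.68 × 0.438 = 2.05 m.
V₂ = q/y₂ = 3.31/2.05 = 1.61 m/s. E₁ = y₁ + V₁²/2g = 3.35 m; E₂ = y₂ + V₂²/2g = 2.18 m. ΔE = E₁ − E₂ = 1.17 m.
Q = q·b = 3.31 × 6.58 = 21.8 m³/s. P = γ·Q·ΔE = 9.81 × 21.8 × 1.17 = 249 kW.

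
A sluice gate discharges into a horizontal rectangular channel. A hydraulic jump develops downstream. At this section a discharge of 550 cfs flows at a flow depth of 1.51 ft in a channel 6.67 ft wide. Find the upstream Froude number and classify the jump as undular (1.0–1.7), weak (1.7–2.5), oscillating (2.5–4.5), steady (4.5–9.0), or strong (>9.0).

Fr₁ = 7.83; steady jump

q = Q/b = 550/6.67 = 82.5 ft²/s; V₁ = q/y₁ = 54.6 ft/s. Fr₁ = V₁/√(g·y₁) = 7.83.
Fr₁ = 7.83 lies in the steady range.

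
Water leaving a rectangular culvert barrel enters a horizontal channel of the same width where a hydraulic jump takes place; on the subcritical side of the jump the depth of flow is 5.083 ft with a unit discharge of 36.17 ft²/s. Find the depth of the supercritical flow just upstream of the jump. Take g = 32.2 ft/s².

y₁ = 2.196 ft

V₂ = q/y₂ = 36.17/5.083 = 7.116 ft/s; Fr₂ = V₂/√(g·y₂) = 0.5562.
The Bélanger relation is symmetric: y₁/y₂ = ½[√(1 + 8Fr₂²) − 1] = ½[√3.4750 − 1] = 0.4321.
y₁ = 0.4321 × 5.083 = 2.196 ft.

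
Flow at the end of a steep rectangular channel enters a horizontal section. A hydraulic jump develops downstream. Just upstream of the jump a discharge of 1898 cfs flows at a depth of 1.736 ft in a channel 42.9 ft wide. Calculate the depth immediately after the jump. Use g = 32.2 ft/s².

y₂ = 7.545 ft

q = Q/b = 1898/42.9 = 44.24 ft²/s; V₁ = q/y₁ = 25.49 ft/s. Fr₁ = V₁/√(g·y₁) = 3.409.
From the momentum equation for a rectangular channel, y₂/y₁ = ½[√(1 + 8Fr₁²) − 1] = ½[√93.953 − 1] = 4.346.
y₂ = 4.346 × 1.736 = 7.545 ft.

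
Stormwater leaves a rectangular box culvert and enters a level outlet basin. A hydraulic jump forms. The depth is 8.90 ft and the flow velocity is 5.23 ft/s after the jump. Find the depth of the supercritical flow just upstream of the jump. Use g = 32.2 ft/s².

Fr₂ = V₂/√(g·y₂) = 5.23/√(32.2×8.90) = 0.309.
From the momentum equation (using Fr₂), y₁/y₂ = ½[√(1 + 8Fr₂²) − 1] = ½[√1.764 − 1] = 0.164.
y₁ = 0.164 × 8.90 = 1.46 ft.

y₁ = 1.46 ft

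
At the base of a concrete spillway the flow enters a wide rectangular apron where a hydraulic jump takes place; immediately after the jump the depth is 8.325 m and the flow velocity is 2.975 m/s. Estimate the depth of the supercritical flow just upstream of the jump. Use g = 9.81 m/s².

Fr₂ = V₂/√(g·y₂) = 2.975/√(9.81×8.325) = 0.3292.
From the momentum equation (using Fr₂), y₁/y₂ = ½[√(1 + 8Fr₂²) − 1] = ½[√1.8670 − 1] = 0.1832.
y₁ = 0.1832 × 8.325 = 1.525 m.

y₁ = 1.525 m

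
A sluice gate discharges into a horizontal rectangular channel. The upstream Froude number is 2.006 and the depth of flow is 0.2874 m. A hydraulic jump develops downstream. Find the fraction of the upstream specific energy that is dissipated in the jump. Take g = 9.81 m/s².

Fr₁ = 2.006 (given).
Sequent-depth ratio: y₂/y₁ = ½[√(1 + 8Fr₁²) − 1] = ½[√33.192 − 1] = 2.381.
y₂ = 2.381 × 0.2874 = 0.6842 m.
E₁ = y₁(1 + Fr₁²/2) = 0.2874×(1 + 2.006²/2) = 0.8657 m. ΔE = (y₂ − y₁)³/(4y₁y₂) = 0.07943 m. ΔE/E₁ = 0.07943/0.8657 = 0.0918.

ΔE/E₁ = 0.0918 (9.18%)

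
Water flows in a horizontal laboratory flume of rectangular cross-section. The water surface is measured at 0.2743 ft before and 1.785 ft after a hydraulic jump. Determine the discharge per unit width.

q = 4.029 ft²/s

For a rectangular channel the momentum equation gives q² = ½·g·y₁·y₂·(y₁ + y₂) = ½×32.2×0.2743×1.785×2.059 = 16.23.
q = √16.23 = 4.029 ft²/s.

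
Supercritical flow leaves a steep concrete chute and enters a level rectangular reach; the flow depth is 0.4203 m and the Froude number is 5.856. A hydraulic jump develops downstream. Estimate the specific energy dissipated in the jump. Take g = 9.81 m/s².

Fr₁ = 5.856 (given).
Conjugate-depth relation: y₂/y₁ = ½[√(1 + 8Fr₁²) − 1] = ½[√275.34 − 1] = 7.797.
y₂ = 7.797 × 0.4203 = 3.277 m.
V₁ = Fr₁·√(g·y₁) = 5.856×√(9.81×0.4203) = 11.89 m/s; q = V₁·y₁ = 4.998 m²/s. V₂ = q/y₂ = 4.998/3.277 = 1.525 m/s. E₁ = y₁ + V₁²/2g = 7.627 m; E₂ = y₂ + V₂²/2g = 3.396 m. ΔE = E₁ − E₂ = 4.231 m.

ΔE = 4.231 m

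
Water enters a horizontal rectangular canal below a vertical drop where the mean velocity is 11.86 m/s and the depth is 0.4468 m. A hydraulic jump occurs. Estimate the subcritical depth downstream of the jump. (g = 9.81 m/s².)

Fr₁ = V₁/√(g·y₁) = 11.86/√(9.81×0.4468) = 5.665.
From the momentum equation for a rectangular channel, y₂/y₁ = ½[√(1 + 8Fr₁²) − 1] = ½[√257.73 − 1] = 7.527.
y₂ = 7.527 × 0.4468 = 3.363 m.

y₂ = 3.363 m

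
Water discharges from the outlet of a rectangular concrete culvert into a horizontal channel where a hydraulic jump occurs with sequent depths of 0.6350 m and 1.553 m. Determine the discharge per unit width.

For a rectangular channel the momentum equation gives q² = ½·g·y₁·y₂·(y₁ + y₂) = ½×9.81×0.6350×1.553×2.188 = 10.58.
q = √10.58 = 3.253 m²/s.

q = 3.253 m²/s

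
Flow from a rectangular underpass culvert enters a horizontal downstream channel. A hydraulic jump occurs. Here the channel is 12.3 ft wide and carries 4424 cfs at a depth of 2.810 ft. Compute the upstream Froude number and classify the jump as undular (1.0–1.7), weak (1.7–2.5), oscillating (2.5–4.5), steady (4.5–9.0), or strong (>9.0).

Fr₁ = 13.46; strong jump

q = Q/b = 4424/12.3 = 359.7 ft²/s; V₁ = q/y₁ = 128.0 ft/s. Fr₁ = V₁/√(g·y₁) = 13.46.
Fr₁ = 13.46 lies in the strong range.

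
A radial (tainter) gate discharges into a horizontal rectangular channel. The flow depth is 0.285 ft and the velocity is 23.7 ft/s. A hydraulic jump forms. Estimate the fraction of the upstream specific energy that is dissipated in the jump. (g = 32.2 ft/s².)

ΔE/E₁ = 0.657 (65.7%)

Fr₁ = V₁/√(g·y₁) = 23.7/√(32.2×0.285) = 7.82.
Bélanger equation: y₂/y₁ = ½[√(1 + 8Fr₁²) − 1] = ½[√490.7 − 1] = 10.6.
y₂ = 10.6 × 0.285 = 3.01 ft.
E₁ = y₁ + V₁²/2g = 9.01 ft. ΔE = (y₂ − y₁)³/(4y₁y₂) = 5.91 ft. ΔE/E₁ = 5.91/9.01 = 0.657.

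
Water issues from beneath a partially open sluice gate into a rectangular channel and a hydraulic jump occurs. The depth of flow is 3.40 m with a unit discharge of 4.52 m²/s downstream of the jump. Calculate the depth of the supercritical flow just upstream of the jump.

V₂ = q/y₂ = 4.52/3.40 = 1.33 m/s; Fr₂ = V₂/√(g·y₂) = 0.230.
From the momentum equation (using Fr₂), y₁/y₂ = ½[√(1 + 8Fr₂²) − 1] = ½[√1.424 − 1] = 0.0966.
y₁ = 0.0966 × 3.40 = 0.329 m.

y₁ = 0.329 m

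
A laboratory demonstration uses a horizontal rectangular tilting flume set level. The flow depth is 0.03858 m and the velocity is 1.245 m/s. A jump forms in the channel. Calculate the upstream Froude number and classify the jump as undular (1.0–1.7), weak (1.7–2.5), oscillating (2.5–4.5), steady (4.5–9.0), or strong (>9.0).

Fr₁ = V₁/√(g·y₁) = 1.245/√(9.81×0.03858) = 2.024.
Fr₁ = 2.024 lies in the weak range.

Fr₁ = 2.024; weak jump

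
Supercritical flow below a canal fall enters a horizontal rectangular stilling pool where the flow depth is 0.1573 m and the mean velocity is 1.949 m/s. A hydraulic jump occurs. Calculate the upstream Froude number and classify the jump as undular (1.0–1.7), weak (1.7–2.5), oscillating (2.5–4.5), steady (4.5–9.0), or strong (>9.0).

Fr₁ = V₁/√(g·y₁) = 1.949/√(9.81×0.1573) = 1.569.
Fr₁ = 1.569 lies in the undular range.

Fr₁ = 1.569; undular jump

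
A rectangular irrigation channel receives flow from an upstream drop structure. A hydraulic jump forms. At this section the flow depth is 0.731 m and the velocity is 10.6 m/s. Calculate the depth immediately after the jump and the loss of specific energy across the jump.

Fr₁ = V₁/√(g·y₁) = 10.6/√(9.81×0.731) = 3.96.
From the momentum equation for a rectangular channel, y₂/y₁ = ½[√(1 + 8Fr₁²) − 1] = ½[√126.3 − 1] = 5.12.
y₂ = 5.12 × 0.731 = 3.74 m.
Head loss: ΔE = (y₂ − y₁)³/(4y₁y₂) = (3.74 − 0.731)³/(4×0.731×3.74) = 27.3/10.9 = 2.50 m.

y₂ = 3.74 m; ΔE = 2.50 m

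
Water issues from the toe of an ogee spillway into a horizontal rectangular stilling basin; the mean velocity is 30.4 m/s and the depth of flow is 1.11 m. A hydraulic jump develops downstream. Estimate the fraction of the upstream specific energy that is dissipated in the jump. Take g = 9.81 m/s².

Fr₁ = V₁/√(g·y₁) = 30.4/√(9.81×1.11) = 9.21.
Bélanger equation: y₂/y₁ = ½[√(1 + 8Fr₁²) − 1] = ½[√680.0 − 1] = 12.5.
y₂ = 12.5 × 1.11 = 13.9 m.
E₁ = y₁ + V₁²/2g = 48.2 m. ΔE = (y₂ − y₁)³/(4y₁y₂) = 34.0 m. ΔE/E₁ = 34.0/48.2 = 0.705.

ΔE/E₁ = 0.705 (70.5%)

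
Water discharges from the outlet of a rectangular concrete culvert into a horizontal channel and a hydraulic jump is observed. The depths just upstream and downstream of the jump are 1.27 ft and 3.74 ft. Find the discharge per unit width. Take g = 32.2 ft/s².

q = 19.6 ft²/s

For a rectangular channel the momentum equation gives q² = ½·g·y₁·y₂·(y₁ + y₂) = ½×32.2×1.27×3.74×5.01 = 383.
q = √383 = 19.6 ft²/s.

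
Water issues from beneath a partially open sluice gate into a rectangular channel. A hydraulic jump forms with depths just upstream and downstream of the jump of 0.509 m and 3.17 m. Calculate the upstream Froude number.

Fr₁ = 4.74

For a rectangular channel the momentum equation gives q² = ½·g·y₁·y₂·(y₁ + y₂) = ½×9.81×0.509×3.17×3.68 = 29.1.
q = √29.1 = 5.40 m²/s.
V₁ = q/y₁ = 10.6 m/s; Fr₁ = V₁/√(g·y₁) = 4.74.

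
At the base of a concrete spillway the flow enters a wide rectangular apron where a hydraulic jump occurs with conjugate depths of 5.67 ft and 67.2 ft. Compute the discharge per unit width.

For a rectangular channel the momentum equation gives q² = ½·g·y₁·y₂·(y₁ + y₂) = ½×32.2×5.67×67.2×72.9 = 447020.
q = √447020 = 669 ft²/s.

q = 669 ft²/s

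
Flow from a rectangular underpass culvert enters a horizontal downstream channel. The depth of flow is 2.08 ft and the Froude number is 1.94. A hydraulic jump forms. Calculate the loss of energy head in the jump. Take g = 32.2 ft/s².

ΔE = 0.486 ft

Fr₁ = 1.94 (given).
Conjugate-depth relation: y₂/y₁ = ½[√(1 + 8Fr₁²) − 1] = ½[√31.11 − 1] = 2.29.
y₂ = 2.29 × 2.08 = 4.76 ft.
V₁ = Fr₁·√(g·y₁) = 1.94×√(32.2×2.08) = 15.9 ft/s; q = V₁·y₁ = 33.0 ft²/s. V₂ = q/y₂ = 33.0/4.76 = 6.94 ft/s. E₁ = y₁ + V₁²/2g = 5.99 ft; E₂ = y₂ + V₂²/2g = 5.51 ft. ΔE = E₁ − E₂ = 0.486 ft.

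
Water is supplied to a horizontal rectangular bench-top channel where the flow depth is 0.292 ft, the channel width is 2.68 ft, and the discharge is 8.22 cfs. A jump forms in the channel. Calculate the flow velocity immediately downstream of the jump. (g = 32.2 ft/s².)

q = Q/b = 8.22/2.68 = 3.07 ft²/s; V₁ = q/y₁ = 10.5 ft/s. Fr₁ = V₁/√(g·y₁) = 3.43.
Conjugate-depth relation: y₂/y₁ = ½[√(1 + 8Fr₁²) − 1] = ½[√94.88 − 1] = 4.37.
y₂ = 4.37 × 0.292 = 1.28 ft.
V₂ = q/y₂ = 3.07/1.28 = 2.40 ft/s.

V₂ = 2.40 ft/s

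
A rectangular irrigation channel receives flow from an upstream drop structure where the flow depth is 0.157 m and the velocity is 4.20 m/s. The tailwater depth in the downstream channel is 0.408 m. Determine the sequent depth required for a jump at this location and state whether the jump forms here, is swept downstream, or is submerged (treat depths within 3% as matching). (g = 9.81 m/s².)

Fr₁ = V₁/√(g·y₁) = 4.20/√(9.81×0.157) = 3.38.
Conjugate-depth relation: y₂/y₁ = ½[√(1 + 8Fr₁²) − 1] = ½[√92.63 − 1] = 4.31.
y₂ = 4.31 × 0.157 = 0.677 m.
Tailwater y_tw = 0.408 m: y_tw < y₂, so the jump is swept downstream.

y₂ = 0.677 m; the jump is swept downstream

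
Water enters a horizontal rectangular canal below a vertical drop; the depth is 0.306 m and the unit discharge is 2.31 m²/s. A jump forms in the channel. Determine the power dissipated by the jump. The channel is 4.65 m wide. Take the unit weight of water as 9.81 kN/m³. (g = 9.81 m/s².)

P = 146 kW

V₁ = q/y₁ = 2.31/0.306 = 7.55 m/s. Fr₁ = V₁/√(g·y₁) = 7.55/√(9.81×0.306) = 4.36.
Bélanger equation: y₂/y₁ = ½[√(1 + 8Fr₁²) − 1] = ½[√152.9 − 1] = 5.68.
y₂ = 5.68 × 0.306 = 1.74 m.
Head loss: ΔE = (y₂ − y₁)³/(4y₁y₂) = (1.74 − 0.306)³/(4×0.306×1.74) = 2.94/2.13 = 1.38 m.
Q = q·b = 2.31 × 4.65 = 10.7 m³/s. P = γ·Q·ΔE = 9.81 × 10.7 × 1.38 = 146 kW.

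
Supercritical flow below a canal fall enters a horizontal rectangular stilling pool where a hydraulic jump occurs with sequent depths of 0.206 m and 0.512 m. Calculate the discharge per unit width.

q = 0.609 m²/s

For a rectangular channel the momentum equation gives q² = ½·g·y₁·y₂·(y₁ + y₂) = ½×9.81×0.206×0.512×0.718 = 0.371.
q = √0.371 = 0.609 m²/s.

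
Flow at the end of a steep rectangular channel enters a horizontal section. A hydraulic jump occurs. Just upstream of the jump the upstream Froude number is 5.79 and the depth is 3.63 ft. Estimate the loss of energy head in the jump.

ΔE = 35.5 ft

Fr₁ = 5.79 (given).
Bélanger equation: y₂/y₁ = ½[√(1 + 8Fr₁²) − 1] = ½[√269.2 − 1] = 7.70.
y₂ = 7.70 × 3.63 = 28.0 ft.
V₁ = Fr₁·√(g·y₁) = 5.79×√(32.2×3.63) = 62.6 ft/s; q = V₁·y₁ = 227 ft²/s. V₂ = q/y₂ = 227/28.0 = 8.13 ft/s. E₁ = y₁ + V₁²/2g = 64.5 ft; E₂ = y₂ + V₂²/2g = 29.0 ft. ΔE = E₁ − E₂ = 35.5 ft.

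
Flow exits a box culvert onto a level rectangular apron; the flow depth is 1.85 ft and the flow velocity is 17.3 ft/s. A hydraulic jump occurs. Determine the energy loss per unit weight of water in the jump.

ΔE = 0.852 ft

Fr₁ = V₁/√(g·y₁) = 17.3/√(32.2×1.85) = 2.24.
Sequent-depth ratio: y₂/y₁ = ½[√(1 + 8Fr₁²) − 1] = ½[√41.19 − 1] = 2.71.
y₂ = 2.71 × 1.85 = 5.01 ft.
Head loss: ΔE = (y₂ − y₁)³/(4y₁y₂) = (5.01 − 1.85)³/(4×1.85×5.01) = 31.6/37.1 = 0.852 ft.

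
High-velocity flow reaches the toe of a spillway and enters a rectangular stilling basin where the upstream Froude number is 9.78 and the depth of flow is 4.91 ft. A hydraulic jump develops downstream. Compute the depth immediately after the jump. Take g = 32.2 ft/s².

Fr₁ = 9.78 (given).
From the momentum equation for a rectangular channel, y₂/y₁ = ½[√(1 + 8Fr₁²) − 1] = ½[√766.2 − 1] = 13.3.
y₂ = 13.3 × 4.91 = 65.5 ft.

y₂ = 65.5 ft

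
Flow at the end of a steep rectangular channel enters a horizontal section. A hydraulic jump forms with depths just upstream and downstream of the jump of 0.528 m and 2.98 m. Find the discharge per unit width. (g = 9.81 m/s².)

q = 5.20 m²/s

For a rectangular channel the momentum equation gives q² = ½·g·y₁·y₂·(y₁ + y₂) = ½×9.81×0.528×2.98×3.51 = 27.1.
q = √27.1 = 5.20 m²/s.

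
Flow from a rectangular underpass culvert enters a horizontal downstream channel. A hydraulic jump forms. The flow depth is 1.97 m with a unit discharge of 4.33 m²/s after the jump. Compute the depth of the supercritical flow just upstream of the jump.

V₂ = q/y₂ = 4.33/1.97 = 2.20 m/s; Fr₂ = V₂/√(g·y₂) = 0.500.
Applying the sequent-depth relation in reverse, y₁/y₂ = ½[√(1 + 8Fr₂²) − 1] = ½[√3.000 − 1] = 0.366.
y₁ = 0.366 × 1.97 = 0.721 m.

y₁ = 0.721 m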